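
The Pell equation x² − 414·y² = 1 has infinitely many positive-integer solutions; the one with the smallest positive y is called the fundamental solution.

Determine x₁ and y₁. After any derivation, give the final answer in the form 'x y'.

24335 1196

√414 = [20; 2,1,7,2,7,1,2,40, …], period ℓ=8 (even) → k=7
a_0=20:  p_0=20·1+0=20,  q_0=20·0+1=1
…
a_2=1:  p_2=1·41+20=61,  q_2=1·2+1=3
…
a_6=1:  p_6=1·7447+997=8444,  q_6=1·366+49=415
a_7=2:  p_7=2·8444+7447=24335,  q_7=2·415+366=1196
(x₁, y₁) = (24335, 1196);  24335² − 414·1196² = 1 ✓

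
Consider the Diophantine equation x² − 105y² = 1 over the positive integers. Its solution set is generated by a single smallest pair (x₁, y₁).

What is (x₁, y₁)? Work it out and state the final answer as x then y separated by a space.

√105 → a₀=10, period (4,20); ℓ=2 even so k=1
i=0: a=10 ⇒ p=10, q=1
i=1: a=4 ⇒ p=41, q=4
→ (41, 4).  Check: 41²=1681, 105·4²=1680, difference 1.

41 4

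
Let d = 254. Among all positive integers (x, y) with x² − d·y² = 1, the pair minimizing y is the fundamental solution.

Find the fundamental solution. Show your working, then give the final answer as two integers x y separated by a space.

255 16

d=254: √d = [15; 1,14,1,30] (ℓ=4, even), read p_3/q_3
step 0: (15, 1)  from 15·(1,0) + (0,1)
step 1: (16, 1)  from 1·(15,1) + (1,0)
step 2: (239, 15)  from 14·(16,1) + (15,1)
step 3: (255, 16)  from 1·(239,15) + (16,1)
→ (255, 16).  Check: 255²=65025, 254·16²=65024, difference 1.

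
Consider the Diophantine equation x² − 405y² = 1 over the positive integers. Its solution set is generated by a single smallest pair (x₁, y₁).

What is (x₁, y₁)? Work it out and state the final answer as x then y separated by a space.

161 8

[20; 8,40] for √405; ℓ=2 ⇒ convergent index 1
i=0: a=20 ⇒ p=20, q=1
i=1: a=8 ⇒ p=161, q=8
fundamental: x₁=161, y₁=8  (since 25921 − 405·64 = 1)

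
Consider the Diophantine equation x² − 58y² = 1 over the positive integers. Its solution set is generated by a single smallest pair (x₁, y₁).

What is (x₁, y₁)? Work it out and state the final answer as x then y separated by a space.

19603 2574

√58 = [7; 1,1,1,1,1,1,14, …], period ℓ=7 (odd) → k=13
a_0=7:  p_0=7·1+0=7,  q_0=7·0+1=1
a_1=1:  p_1=1·7+1=8,  q_1=1·1+0=1
a_2=1:  p_2=1·8+7=15,  q_2=1·1+1=2
a_3=1:  p_3=1·15+8=23,  q_3=1·2+1=3
…
a_5=1:  p_5=1·38+23=61,  q_5=1·5+3=8
a_6=1:  p_6=1·61+38=99,  q_6=1·8+5=13
…
a_12=1:  p_12=1·7532+4539=12071,  q_12=1·989+596=1585
a_13=1:  p_13=1·12071+7532=19603,  q_13=1·1585+989=2574
→ (19603, 2574).  Check: 19603²=384277609, 58·2574²=384277608, difference 1.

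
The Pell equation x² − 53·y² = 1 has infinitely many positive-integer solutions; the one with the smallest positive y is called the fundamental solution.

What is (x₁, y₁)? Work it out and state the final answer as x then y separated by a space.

66249 9100

√53 = [7; 3,1,1,3,14, …], period ℓ=5 (odd) → k=9
i=0: a=7 ⇒ p=7, q=1
…
i=3: a=1 ⇒ p=51, q=7
…
i=8: a=1 ⇒ p=18557, q=2549
i=9: a=3 ⇒ p=66249, q=9100
(x₁, y₁) = (66249, 9100);  66249² − 53·9100² = 1 ✓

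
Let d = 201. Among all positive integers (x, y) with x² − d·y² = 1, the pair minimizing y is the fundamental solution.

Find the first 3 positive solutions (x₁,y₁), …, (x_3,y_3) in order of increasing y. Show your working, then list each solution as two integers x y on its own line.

515095 36332
530645718049 37428863080
546665912276384215 38558840456348868

[14; 5,1,1,1,2,…,1,5,28] for √201; ℓ=14 ⇒ convergent index 13
step 0: (14, 1)  from 14·(1,0) + (0,1)
step 1: (71, 5)  from 5·(14,1) + (1,0)
…
step 4: (241, 17)  from 1·(156,11) + (85,6)
step 5: (638, 45)  from 2·(241,17) + (156,11)
…
step 7: (7670, 541)  from 8·(879,62) + (638,45)
…
step 9: (24768, 1747)  from 2·(8549,603) + (7670,541)
step 10: (33317, 2350)  from 1·(24768,1747) + (8549,603)
step 11: (58085, 4097)  from 1·(33317,2350) + (24768,1747)
step 12: (91402, 6447)  from 1·(58085,4097) + (33317,2350)
step 13: (515095, 36332)  from 5·(91402,6447) + (58085,4097)
fundamental: x₁=515095, y₁=36332  (since 265322859025 − 201·1320014224 = 1)
k=2:  x_2 = 515095·515095+201·36332·36332 = 530645718049,  y_2 = 515095·36332+36332·515095 = 37428863080
k=3:  x_3 = 515095·530645718049+201·36332·37428863080 = 546665912276384215,  y_3 = 515095·37428863080+36332·530645718049 = 38558840456348868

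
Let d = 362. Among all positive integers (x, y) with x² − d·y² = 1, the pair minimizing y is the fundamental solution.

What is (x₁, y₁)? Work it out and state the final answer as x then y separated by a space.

d=362: √d = [19; 38] (ℓ=1, odd), read p_1/q_1
step 0: (19, 1)  from 19·(1,0) + (0,1)
step 1: (723, 38)  from 38·(19,1) + (1,0)
(x₁, y₁) = (723, 38);  723² − 362·38² = 1 ✓

723 38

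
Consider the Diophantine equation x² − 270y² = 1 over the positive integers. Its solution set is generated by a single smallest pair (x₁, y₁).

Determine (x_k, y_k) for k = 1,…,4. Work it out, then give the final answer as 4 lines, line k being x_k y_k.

5291 322
55989361 3407404
592479412811 36057148806
6269617090376641 381556745257688

√270 → a₀=16, period (2,3,6,3,2,32); ℓ=6 even so k=5
k=0  a_k=16  p_k/q_k = 16/1
k=1  a_k=2  p_k/q_k = 33/2
k=2  a_k=3  p_k/q_k = 115/7
…
k=4  a_k=3  p_k/q_k = 2284/139
k=5  a_k=2  p_k/q_k = 5291/322
→ (5291, 322).  Check: 5291²=27994681, 270·322²=27994680, difference 1.
(5291+322√270)^2 = 55989361 + 3407404√270
(5291+322√270)^3 = 592479412811 + 36057148806√270
(5291+322√270)^4 = 6269617090376641 + 381556745257688√270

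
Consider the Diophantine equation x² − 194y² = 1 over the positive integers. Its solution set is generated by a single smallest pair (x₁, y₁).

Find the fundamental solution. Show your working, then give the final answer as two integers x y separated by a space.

[13; 1,12,1,26] for √194; ℓ=4 ⇒ convergent index 3
i=0: a=13 ⇒ p=13, q=1
…
i=2: a=12 ⇒ p=181, q=13
i=3: a=1 ⇒ p=195, q=14
fundamental: x₁=195, y₁=14  (since 38025 − 194·196 = 1)

195 14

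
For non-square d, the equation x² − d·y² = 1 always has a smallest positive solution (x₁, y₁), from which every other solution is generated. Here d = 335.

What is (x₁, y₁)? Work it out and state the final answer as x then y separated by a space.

[18; 3,3,3,36] for √335; ℓ=4 ⇒ convergent index 3
i=0: a=18 ⇒ p=18, q=1
…
i=2: a=3 ⇒ p=183, q=10
i=3: a=3 ⇒ p=604, q=33
fundamental: x₁=604, y₁=33  (since 364816 − 335·1089 = 1)

604 33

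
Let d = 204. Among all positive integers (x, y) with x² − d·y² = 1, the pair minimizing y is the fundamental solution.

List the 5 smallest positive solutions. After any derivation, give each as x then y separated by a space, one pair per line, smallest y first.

d=204: √d = [14; 3,1,1,6,1,1,3,28] (ℓ=8, even), read p_7/q_7
k=0  a_k=14  p_k/q_k = 14/1
k=1  a_k=3  p_k/q_k = 43/3
k=2  a_k=1  p_k/q_k = 57/4
k=3  a_k=1  p_k/q_k = 100/7
k=4  a_k=6  p_k/q_k = 657/46
k=5  a_k=1  p_k/q_k = 757/53
k=6  a_k=1  p_k/q_k = 1414/99
k=7  a_k=3  p_k/q_k = 4999/350
fundamental: x₁=4999, y₁=350  (since 24990001 − 204·122500 = 1)
(4999+350√204)^2 = 49980001 + 3499300√204
(4999+350√204)^3 = 499700044999 + 34986001050√204
(4999+350√204)^4 = 4996000999920001 + 349790034998600√204
(4999+350√204)^5 = 49950017497500124999 + 3497200734930001750√204

4999 350
49980001 3499300
499700044999 34986001050
4996000999920001 349790034998600
49950017497500124999 3497200734930001750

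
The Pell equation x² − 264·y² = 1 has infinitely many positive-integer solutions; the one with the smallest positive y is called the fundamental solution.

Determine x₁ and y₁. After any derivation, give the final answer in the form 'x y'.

√264 = [16; 4,32, …], period ℓ=2 (even) → k=1
i=0: a=16 ⇒ p=16, q=1
i=1: a=4 ⇒ p=65, q=4
(x₁, y₁) = (65, 4);  65² − 264·4² = 1 ✓

65 4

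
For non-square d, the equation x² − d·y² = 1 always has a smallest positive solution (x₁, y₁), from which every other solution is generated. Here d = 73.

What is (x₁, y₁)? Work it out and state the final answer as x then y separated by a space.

d=73: √d = [8; 1,1,5,5,1,1,16] (ℓ=7, odd), read p_13/q_13
k=0  a_k=8  p_k/q_k = 8/1
…
k=2  a_k=1  p_k/q_k = 17/2
k=3  a_k=5  p_k/q_k = 94/11
k=4  a_k=5  p_k/q_k = 487/57
…
k=6  a_k=1  p_k/q_k = 1068/125
…
k=8  a_k=1  p_k/q_k = 18737/2193
…
k=10  a_k=5  p_k/q_k = 200767/23498
k=11  a_k=5  p_k/q_k = 1040241/121751
k=12  a_k=1  p_k/q_k = 1241008/145249
k=13  a_k=1  p_k/q_k = 2281249/267000
(x₁, y₁) = (2281249, 267000);  2281249² − 73·267000² = 1 ✓

2281249 267000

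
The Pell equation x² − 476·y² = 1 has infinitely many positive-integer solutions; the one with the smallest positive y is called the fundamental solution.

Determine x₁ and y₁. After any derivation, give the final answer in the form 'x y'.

28799 1320

d=476: √d = [21; 1,4,2,10,2,4,1,42] (ℓ=8, even), read p_7/q_7
a_0=21:  p_0=21·1+0=21,  q_0=21·0+1=1
…
a_2=4:  p_2=4·22+21=109,  q_2=4·1+1=5
a_3=2:  p_3=2·109+22=240,  q_3=2·5+1=11
…
a_5=2:  p_5=2·2509+240=5258,  q_5=2·115+11=241
a_6=4:  p_6=4·5258+2509=23541,  q_6=4·241+115=1079
a_7=1:  p_7=1·23541+5258=28799,  q_7=1·1079+241=1320
fundamental: x₁=28799, y₁=1320  (since 829382401 − 476·1742400 = 1)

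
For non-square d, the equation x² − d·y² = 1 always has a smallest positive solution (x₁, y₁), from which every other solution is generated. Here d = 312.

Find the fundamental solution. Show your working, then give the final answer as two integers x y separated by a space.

53 3

√312 → a₀=17, period (1,1,1,34); ℓ=4 even so k=3
i=0: a=17 ⇒ p=17, q=1
…
i=2: a=1 ⇒ p=35, q=2
i=3: a=1 ⇒ p=53, q=3
(x₁, y₁) = (53, 3);  53² − 312·3² = 1 ✓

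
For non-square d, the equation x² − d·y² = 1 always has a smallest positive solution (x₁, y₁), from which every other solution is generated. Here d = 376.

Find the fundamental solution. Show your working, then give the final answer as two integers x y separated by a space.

2143295 110532

d=376: √d = [19; 2,1,1,3,1,…,1,2,38] (ℓ=16, even), read p_15/q_15
k=0  a_k=19  p_k/q_k = 19/1
…
k=8  a_k=4  p_k/q_k = 12953/668
k=9  a_k=2  p_k/q_k = 28834/1487
k=10  a_k=2  p_k/q_k = 70621/3642
…
k=14  a_k=1  p_k/q_k = 837427/43187
k=15  a_k=2  p_k/q_k = 2143295/110532
→ (2143295, 110532).  Check: 2143295²=4593713457025, 376·110532²=4593713457024, difference 1.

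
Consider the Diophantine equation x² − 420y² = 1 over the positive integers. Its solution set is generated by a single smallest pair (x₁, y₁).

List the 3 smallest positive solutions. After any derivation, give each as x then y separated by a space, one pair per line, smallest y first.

41 2
3361 164
275561 13446

d=420: √d = [20; 2,40] (ℓ=2, even), read p_1/q_1
k=0  a_k=20  p_k/q_k = 20/1
k=1  a_k=2  p_k/q_k = 41/2
→ (41, 2).  Check: 41²=1681, 420·2²=1680, difference 1.
(x_2, y_2) = (41·41 + 420·2·2, 41·2 + 2·41) = (3361, 164)
(x_3, y_3) = (41·3361 + 420·2·164, 41·164 + 2·3361) = (275561, 13446)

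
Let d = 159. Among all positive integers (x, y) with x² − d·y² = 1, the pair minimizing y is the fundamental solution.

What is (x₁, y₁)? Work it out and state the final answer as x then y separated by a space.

1324 105

[12; 1,1,1,1,3,1,1,1,1,24] for √159; ℓ=10 ⇒ convergent index 9
step 0: (12, 1)  from 12·(1,0) + (0,1)
…
step 2: (25, 2)  from 1·(13,1) + (12,1)
…
step 4: (63, 5)  from 1·(38,3) + (25,2)
…
step 6: (290, 23)  from 1·(227,18) + (63,5)
step 7: (517, 41)  from 1·(290,23) + (227,18)
step 8: (807, 64)  from 1·(517,41) + (290,23)
step 9: (1324, 105)  from 1·(807,64) + (517,41)
(x₁, y₁) = (1324, 105);  1324² − 159·105² = 1 ✓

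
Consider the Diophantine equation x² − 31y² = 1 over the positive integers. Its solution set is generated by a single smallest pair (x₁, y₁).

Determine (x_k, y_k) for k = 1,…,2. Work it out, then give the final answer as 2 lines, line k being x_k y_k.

1520 273
4620799 829920

√31 → a₀=5, period (1,1,3,5,3,1,1,10); ℓ=8 even so k=7
a_0=5:  p_0=5·1+0=5,  q_0=5·0+1=1
a_1=1:  p_1=1·5+1=6,  q_1=1·1+0=1
…
a_4=5:  p_4=5·39+11=206,  q_4=5·7+2=37
…
a_6=1:  p_6=1·657+206=863,  q_6=1·118+37=155
a_7=1:  p_7=1·863+657=1520,  q_7=1·155+118=273
→ (1520, 273).  Check: 1520²=2310400, 31·273²=2310399, difference 1.
n=2: (1520,273)∘(1520,273) = (1520·1520+31·273·273, 1520·273+273·1520) = (4620799,829920)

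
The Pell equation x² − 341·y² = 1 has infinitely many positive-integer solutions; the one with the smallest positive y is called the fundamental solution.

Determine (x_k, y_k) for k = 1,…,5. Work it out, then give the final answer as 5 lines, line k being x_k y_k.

[18; 2,6,1,8,2,…,6,2,36] for √341; ℓ=14 ⇒ convergent index 13
a_0=18:  p_0=18·1+0=18,  q_0=18·0+1=1
…
a_2=6:  p_2=6·37+18=240,  q_2=6·2+1=13
…
a_6=1:  p_6=1·5189+2456=7645,  q_6=1·281+133=414
…
a_11=1:  p_11=1·641940+76727=718667,  q_11=1·34763+4155=38918
a_12=6:  p_12=6·718667+641940=4953942,  q_12=6·38918+34763=268271
a_13=2:  p_13=2·4953942+718667=10626551,  q_13=2·268271+38918=575460
fundamental: x₁=10626551, y₁=575460  (since 112923586155601 − 341·331154211600 = 1)
k=2:  x_2 = 10626551·10626551+341·575460·575460 = 225847172311201,  y_2 = 10626551·575460+575460·10626551 = 12230310076920
k=3:  x_3 = 10626551·225847172311201+341·575460·12230310076920 = 4799952989541519968951,  y_3 = 10626551·12230310076920+575460·225847172311201 = 259932027556408030380
k=4:  x_4 = 10626551·4799952989541519968951+341·575460·259932027556408030380 = 102013890481930631287980124801,  y_4 = 10626551·259932027556408030380+575460·4799952989541519968951 = 5524361894723138392975161840
k=5:  x_5 = 10626551·102013890481930631287980124801+341·575460·5524361894723138392975161840 = 2168111619829296063734843424848413751,  y_5 = 10626551·5524361894723138392975161840+575460·102013890481930631287980124801 = 117409826833463862093989641643997300

10626551 575460
225847172311201 12230310076920
4799952989541519968951 259932027556408030380
102013890481930631287980124801 5524361894723138392975161840
2168111619829296063734843424848413751 117409826833463862093989641643997300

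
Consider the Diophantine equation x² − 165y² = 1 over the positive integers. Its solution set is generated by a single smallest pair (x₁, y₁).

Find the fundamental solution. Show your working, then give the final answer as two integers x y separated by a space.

√165 → a₀=12, period (1,5,2,5,1,24); ℓ=6 even so k=5
i=0: a=12 ⇒ p=12, q=1
i=1: a=1 ⇒ p=13, q=1
i=2: a=5 ⇒ p=77, q=6
…
i=4: a=5 ⇒ p=912, q=71
i=5: a=1 ⇒ p=1079, q=84
fundamental: x₁=1079, y₁=84  (since 1164241 − 165·7056 = 1)

1079 84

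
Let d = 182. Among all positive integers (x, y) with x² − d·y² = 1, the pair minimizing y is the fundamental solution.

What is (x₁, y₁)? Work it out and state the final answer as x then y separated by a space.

27 2

√182 = [13; 2,26, …], period ℓ=2 (even) → k=1
k=0  a_k=13  p_k/q_k = 13/1
k=1  a_k=2  p_k/q_k = 27/2
(x₁, y₁) = (27, 2);  27² − 182·2² = 1 ✓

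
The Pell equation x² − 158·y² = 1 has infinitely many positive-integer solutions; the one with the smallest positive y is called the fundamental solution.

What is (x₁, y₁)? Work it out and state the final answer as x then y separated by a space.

7743 616

√158 = [12; 1,1,3,12,3,1,1,24, …], period ℓ=8 (even) → k=7
step 0: (12, 1)  from 12·(1,0) + (0,1)
step 1: (13, 1)  from 1·(12,1) + (1,0)
…
step 3: (88, 7)  from 3·(25,2) + (13,1)
…
step 5: (3331, 265)  from 3·(1081,86) + (88,7)
step 6: (4412, 351)  from 1·(3331,265) + (1081,86)
step 7: (7743, 616)  from 1·(4412,351) + (3331,265)
→ (7743, 616).  Check: 7743²=59954049, 158·616²=59954048, difference 1.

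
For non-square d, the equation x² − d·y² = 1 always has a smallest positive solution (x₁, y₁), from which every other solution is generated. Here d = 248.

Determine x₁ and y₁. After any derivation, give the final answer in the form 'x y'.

63 4

√248 = [15; 1,2,1,30, …], period ℓ=4 (even) → k=3
a_0=15:  p_0=15·1+0=15,  q_0=15·0+1=1
…
a_2=2:  p_2=2·16+15=47,  q_2=2·1+1=3
a_3=1:  p_3=1·47+16=63,  q_3=1·3+1=4
(x₁, y₁) = (63, 4);  63² − 248·4² = 1 ✓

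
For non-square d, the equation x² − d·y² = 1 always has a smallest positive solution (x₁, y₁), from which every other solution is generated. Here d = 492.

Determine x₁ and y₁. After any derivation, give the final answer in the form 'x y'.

√492 = [22; 5,1,1,10,1,1,5,44, …], period ℓ=8 (even) → k=7
k=0  a_k=22  p_k/q_k = 22/1
…
k=3  a_k=1  p_k/q_k = 244/11
k=4  a_k=10  p_k/q_k = 2573/116
k=5  a_k=1  p_k/q_k = 2817/127
k=6  a_k=1  p_k/q_k = 5390/243
k=7  a_k=5  p_k/q_k = 29767/1342
(x₁, y₁) = (29767, 1342);  29767² − 492·1342² = 1 ✓

29767 1342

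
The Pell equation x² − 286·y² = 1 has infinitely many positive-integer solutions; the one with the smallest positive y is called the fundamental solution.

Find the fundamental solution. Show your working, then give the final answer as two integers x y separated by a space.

561835 33222

√286 = [16; 1,10,3,3,2,3,3,10,1,32, …], period ℓ=10 (even) → k=9
k=0  a_k=16  p_k/q_k = 16/1
k=1  a_k=1  p_k/q_k = 17/1
…
k=3  a_k=3  p_k/q_k = 575/34
…
k=5  a_k=2  p_k/q_k = 4397/260
k=6  a_k=3  p_k/q_k = 15102/893
k=7  a_k=3  p_k/q_k = 49703/2939
k=8  a_k=10  p_k/q_k = 512132/30283
k=9  a_k=1  p_k/q_k = 561835/33222
fundamental: x₁=561835, y₁=33222  (since 315658567225 − 286·1103701284 = 1)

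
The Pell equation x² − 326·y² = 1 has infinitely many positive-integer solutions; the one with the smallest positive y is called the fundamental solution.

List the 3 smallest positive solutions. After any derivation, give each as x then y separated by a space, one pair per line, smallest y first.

325 18
211249 11700
137311525 7604982

√326 → a₀=18, period (18,36); ℓ=2 even so k=1
i=0: a=18 ⇒ p=18, q=1
i=1: a=18 ⇒ p=325, q=18
fundamental: x₁=325, y₁=18  (since 105625 − 326·324 = 1)
n=2: (325,18)∘(325,18) = (325·325+326·18·18, 325·18+18·325) = (211249,11700)
n=3: (211249,11700)∘(325,18) = (325·211249+326·18·11700, 325·11700+18·211249) = (137311525,7604982)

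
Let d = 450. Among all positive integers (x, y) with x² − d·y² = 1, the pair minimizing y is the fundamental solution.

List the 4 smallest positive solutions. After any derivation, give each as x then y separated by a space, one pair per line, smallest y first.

19601 924
768398401 36222648
30122754096401 1420000245972
1180872205318713601 55666849606371696

√450 = [21; 4,1,2,4,2,1,4,42, …], period ℓ=8 (even) → k=7
k=0  a_k=21  p_k/q_k = 21/1
…
k=4  a_k=4  p_k/q_k = 1294/61
…
k=6  a_k=1  p_k/q_k = 4179/197
k=7  a_k=4  p_k/q_k = 19601/924
(x₁, y₁) = (19601, 924);  19601² − 450·924² = 1 ✓
k=2:  x_2 = 19601·19601+450·924·924 = 768398401,  y_2 = 19601·924+924·19601 = 36222648
k=3:  x_3 = 19601·768398401+450·924·36222648 = 30122754096401,  y_3 = 19601·36222648+924·768398401 = 1420000245972
k=4:  x_4 = 19601·30122754096401+450·924·1420000245972 = 1180872205318713601,  y_4 = 19601·1420000245972+924·30122754096401 = 55666849606371696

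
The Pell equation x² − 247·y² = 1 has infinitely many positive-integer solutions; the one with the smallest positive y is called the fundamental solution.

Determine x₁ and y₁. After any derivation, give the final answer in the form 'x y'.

85292 5427

√247 → a₀=15, period (1,2,1,1,9,1,9,1,1,2,1,30); ℓ=12 even so k=11
k=0  a_k=15  p_k/q_k = 15/1
k=1  a_k=1  p_k/q_k = 16/1
…
k=3  a_k=1  p_k/q_k = 63/4
…
k=6  a_k=1  p_k/q_k = 1163/74
k=7  a_k=9  p_k/q_k = 11520/733
…
k=10  a_k=2  p_k/q_k = 61089/3887
k=11  a_k=1  p_k/q_k = 85292/5427
(x₁, y₁) = (85292, 5427);  85292² − 247·5427² = 1 ✓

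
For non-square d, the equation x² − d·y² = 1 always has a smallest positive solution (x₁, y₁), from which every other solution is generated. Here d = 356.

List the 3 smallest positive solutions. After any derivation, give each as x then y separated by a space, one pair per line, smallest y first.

d=356: √d = [18; 1,6,1,1,2,…,6,1,36] (ℓ=14, even), read p_13/q_13
a_0=18:  p_0=18·1+0=18,  q_0=18·0+1=1
a_1=1:  p_1=1·18+1=19,  q_1=1·1+0=1
a_2=6:  p_2=6·19+18=132,  q_2=6·1+1=7
a_3=1:  p_3=1·132+19=151,  q_3=1·7+1=8
a_4=1:  p_4=1·151+132=283,  q_4=1·8+7=15
…
a_12=6:  p_12=6·66019+37868=433982,  q_12=6·3499+2007=23001
a_13=1:  p_13=1·433982+66019=500001,  q_13=1·23001+3499=26500
→ (500001, 26500).  Check: 500001²=250001000001, 356·26500²=250001000000, difference 1.
(500001+26500√356)^2 = 500002000001 + 26500053000√356
(500001+26500√356)^3 = 500003000004500001 + 26500106000079500√356

500001 26500
500002000001 26500053000
500003000004500001 26500106000079500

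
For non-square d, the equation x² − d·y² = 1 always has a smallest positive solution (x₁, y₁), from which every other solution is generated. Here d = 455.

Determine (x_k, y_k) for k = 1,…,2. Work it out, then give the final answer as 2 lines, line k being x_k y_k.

√455 = [21; 3,42, …], period ℓ=2 (even) → k=1
k=0  a_k=21  p_k/q_k = 21/1
k=1  a_k=3  p_k/q_k = 64/3
→ (64, 3).  Check: 64²=4096, 455·3²=4095, difference 1.
n=2: (64,3)∘(64,3) = (64·64+455·3·3, 64·3+3·64) = (8191,384)

64 3
8191 384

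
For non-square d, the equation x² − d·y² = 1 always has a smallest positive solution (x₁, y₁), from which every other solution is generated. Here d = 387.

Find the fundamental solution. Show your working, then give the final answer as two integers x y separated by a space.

3482 177

√387 = [19; 1,2,19,2,1,38, …], period ℓ=6 (even) → k=5
i=0: a=19 ⇒ p=19, q=1
…
i=2: a=2 ⇒ p=59, q=3
i=3: a=19 ⇒ p=1141, q=58
i=4: a=2 ⇒ p=2341, q=119
i=5: a=1 ⇒ p=3482, q=177
(x₁, y₁) = (3482, 177);  3482² − 387·177² = 1 ✓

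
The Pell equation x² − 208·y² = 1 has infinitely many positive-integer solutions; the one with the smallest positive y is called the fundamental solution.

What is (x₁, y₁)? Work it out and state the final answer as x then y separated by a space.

d=208: √d = [14; 2,2,1,2,2,28] (ℓ=6, even), read p_5/q_5
k=0  a_k=14  p_k/q_k = 14/1
…
k=4  a_k=2  p_k/q_k = 274/19
k=5  a_k=2  p_k/q_k = 649/45
→ (649, 45).  Check: 649²=421201, 208·45²=421200, difference 1.

649 45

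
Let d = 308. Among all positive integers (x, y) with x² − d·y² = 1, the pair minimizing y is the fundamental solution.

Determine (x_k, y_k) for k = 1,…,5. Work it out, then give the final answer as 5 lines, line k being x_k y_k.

351 20
246401 14040
172973151 9856060
121426905601 6918940080
85241514758751 4857086080100

d=308: √d = [17; 1,1,4,1,1,34] (ℓ=6, even), read p_5/q_5
i=0: a=17 ⇒ p=17, q=1
i=1: a=1 ⇒ p=18, q=1
i=2: a=1 ⇒ p=35, q=2
i=3: a=4 ⇒ p=158, q=9
i=4: a=1 ⇒ p=193, q=11
i=5: a=1 ⇒ p=351, q=20
→ (351, 20).  Check: 351²=123201, 308·20²=123200, difference 1.
n=2: (351,20)∘(351,20) = (351·351+308·20·20, 351·20+20·351) = (246401,14040)
n=3: (246401,14040)∘(351,20) = (351·246401+308·20·14040, 351·14040+20·246401) = (172973151,9856060)
n=4: (172973151,9856060)∘(351,20) = (351·172973151+308·20·9856060, 351·9856060+20·172973151) = (121426905601,6918940080)
n=5: (121426905601,6918940080)∘(351,20) = (351·121426905601+308·20·6918940080, 351·6918940080+20·121426905601) = (85241514758751,4857086080100)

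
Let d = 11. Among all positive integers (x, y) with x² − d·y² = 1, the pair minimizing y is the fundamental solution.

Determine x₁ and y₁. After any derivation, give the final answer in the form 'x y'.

10 3

√11 = [3; 3,6, …], period ℓ=2 (even) → k=1
step 0: (3, 1)  from 3·(1,0) + (0,1)
step 1: (10, 3)  from 3·(3,1) + (1,0)
→ (10, 3).  Check: 10²=100, 11·3²=99, difference 1.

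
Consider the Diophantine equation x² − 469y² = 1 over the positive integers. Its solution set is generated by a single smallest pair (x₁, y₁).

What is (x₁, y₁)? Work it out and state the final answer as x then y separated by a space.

137215 6336

[21; 1,1,1,10,6,10,1,1,1,42] for √469; ℓ=10 ⇒ convergent index 9
i=0: a=21 ⇒ p=21, q=1
i=1: a=1 ⇒ p=22, q=1
i=2: a=1 ⇒ p=43, q=2
…
i=4: a=10 ⇒ p=693, q=32
…
i=7: a=1 ⇒ p=47146, q=2177
i=8: a=1 ⇒ p=90069, q=4159
i=9: a=1 ⇒ p=137215, q=6336
(x₁, y₁) = (137215, 6336);  137215² − 469·6336² = 1 ✓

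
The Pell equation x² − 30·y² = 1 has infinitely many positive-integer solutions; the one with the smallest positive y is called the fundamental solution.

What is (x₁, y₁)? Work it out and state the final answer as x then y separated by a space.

[5; 2,10] for √30; ℓ=2 ⇒ convergent index 1
i=0: a=5 ⇒ p=5, q=1
i=1: a=2 ⇒ p=11, q=2
(x₁, y₁) = (11, 2);  11² − 30·2² = 1 ✓

11 2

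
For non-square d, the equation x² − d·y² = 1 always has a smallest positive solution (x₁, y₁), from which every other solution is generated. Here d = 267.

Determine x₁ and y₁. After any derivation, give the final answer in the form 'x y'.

2402 147

√267 → a₀=16, period (2,1,15,1,2,32); ℓ=6 even so k=5
k=0  a_k=16  p_k/q_k = 16/1
…
k=4  a_k=1  p_k/q_k = 817/50
k=5  a_k=2  p_k/q_k = 2402/147
(x₁, y₁) = (2402, 147);  2402² − 267·147² = 1 ✓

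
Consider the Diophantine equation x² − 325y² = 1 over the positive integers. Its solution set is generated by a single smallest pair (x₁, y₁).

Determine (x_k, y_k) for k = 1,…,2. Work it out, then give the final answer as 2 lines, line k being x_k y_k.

d=325: √d = [18; 36] (ℓ=1, odd), read p_1/q_1
step 0: (18, 1)  from 18·(1,0) + (0,1)
step 1: (649, 36)  from 36·(18,1) + (1,0)
→ (649, 36).  Check: 649²=421201, 325·36²=421200, difference 1.
k=2:  x_2 = 649·649+325·36·36 = 842401,  y_2 = 649·36+36·649 = 46728

649 36
842401 46728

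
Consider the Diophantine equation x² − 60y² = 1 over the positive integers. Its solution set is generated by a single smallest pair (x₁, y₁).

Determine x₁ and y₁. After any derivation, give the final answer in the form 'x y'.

31 4

√60 → a₀=7, period (1,2,1,14); ℓ=4 even so k=3
step 0: (7, 1)  from 7·(1,0) + (0,1)
step 1: (8, 1)  from 1·(7,1) + (1,0)
step 2: (23, 3)  from 2·(8,1) + (7,1)
step 3: (31, 4)  from 1·(23,3) + (8,1)
fundamental: x₁=31, y₁=4  (since 961 − 60·16 = 1)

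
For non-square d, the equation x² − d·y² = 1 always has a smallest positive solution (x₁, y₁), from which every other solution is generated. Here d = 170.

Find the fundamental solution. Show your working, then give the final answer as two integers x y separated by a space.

339 26

√170 = [13; 26, …], period ℓ=1 (odd) → k=1
a_0=13:  p_0=13·1+0=13,  q_0=13·0+1=1
a_1=26:  p_1=26·13+1=339,  q_1=26·1+0=26
→ (339, 26).  Check: 339²=114921, 170·26²=114920, difference 1.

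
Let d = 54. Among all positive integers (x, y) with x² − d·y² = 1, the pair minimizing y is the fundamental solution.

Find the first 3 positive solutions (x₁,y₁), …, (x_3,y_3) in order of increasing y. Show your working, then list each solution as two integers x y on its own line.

485 66
470449 64020
456335045 62099334

d=54: √d = [7; 2,1,6,1,2,14] (ℓ=6, even), read p_5/q_5
a_0=7:  p_0=7·1+0=7,  q_0=7·0+1=1
a_1=2:  p_1=2·7+1=15,  q_1=2·1+0=2
…
a_3=6:  p_3=6·22+15=147,  q_3=6·3+2=20
a_4=1:  p_4=1·147+22=169,  q_4=1·20+3=23
a_5=2:  p_5=2·169+147=485,  q_5=2·23+20=66
fundamental: x₁=485, y₁=66  (since 235225 − 54·4356 = 1)
n=2: (485,66)∘(485,66) = (485·485+54·66·66, 485·66+66·485) = (470449,64020)
n=3: (470449,64020)∘(485,66) = (485·470449+54·66·64020, 485·64020+66·470449) = (456335045,62099334)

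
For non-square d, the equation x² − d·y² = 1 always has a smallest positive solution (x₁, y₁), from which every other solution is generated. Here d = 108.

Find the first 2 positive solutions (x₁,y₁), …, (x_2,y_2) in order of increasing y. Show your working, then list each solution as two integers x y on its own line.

√108 = [10; 2,1,1,4,1,1,2,20, …], period ℓ=8 (even) → k=7
k=0  a_k=10  p_k/q_k = 10/1
…
k=3  a_k=1  p_k/q_k = 52/5
…
k=6  a_k=1  p_k/q_k = 530/51
k=7  a_k=2  p_k/q_k = 1351/130
fundamental: x₁=1351, y₁=130  (since 1825201 − 108·16900 = 1)
(x_2, y_2) = (1351·1351 + 108·130·130, 1351·130 + 130·1351) = (3650401, 351260)

1351 130
3650401 351260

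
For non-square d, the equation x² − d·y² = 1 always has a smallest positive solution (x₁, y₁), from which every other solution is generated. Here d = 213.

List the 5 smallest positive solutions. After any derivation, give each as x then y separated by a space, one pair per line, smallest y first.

√213 → a₀=14, period (1,1,2,6,1,8,1,6,2,1,1,28); ℓ=12 even so k=11
i=0: a=14 ⇒ p=14, q=1
i=1: a=1 ⇒ p=15, q=1
i=2: a=1 ⇒ p=29, q=2
i=3: a=2 ⇒ p=73, q=5
…
i=5: a=1 ⇒ p=540, q=37
i=6: a=8 ⇒ p=4787, q=328
i=7: a=1 ⇒ p=5327, q=365
i=8: a=6 ⇒ p=36749, q=2518
…
i=10: a=1 ⇒ p=115574, q=7919
i=11: a=1 ⇒ p=194399, q=13320
fundamental: x₁=194399, y₁=13320  (since 37790971201 − 213·177422400 = 1)
(x_2, y_2) = (194399·194399 + 213·13320·13320, 194399·13320 + 13320·194399) = (75581942401, 5178789360)
(x_3, y_3) = (194399·75581942401 + 213·13320·5178789360, 194399·5178789360 + 13320·75581942401) = (29386108041429599, 2013502945575960)
(x_4, y_4) = (194399·29386108041429599 + 213·13320·2013502945575960, 194399·2013502945575960 + 13320·29386108041429599) = (11425260034216163289601, 782845918228863306720)
(x_5, y_5) = (194399·11425260034216163289601 + 213·13320·782845918228863306720, 194399·782845918228863306720 + 13320·11425260034216163289601) = (4442118250753789746628859999, 304368927313532092980546600)

194399 13320
75581942401 5178789360
29386108041429599 2013502945575960
11425260034216163289601 782845918228863306720
4442118250753789746628859999 304368927313532092980546600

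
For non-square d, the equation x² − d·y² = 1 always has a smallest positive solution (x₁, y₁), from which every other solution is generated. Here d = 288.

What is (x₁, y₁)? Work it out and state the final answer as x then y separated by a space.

√288 → a₀=16, period (1,32); ℓ=2 even so k=1
step 0: (16, 1)  from 16·(1,0) + (0,1)
step 1: (17, 1)  from 1·(16,1) + (1,0)
fundamental: x₁=17, y₁=1  (since 289 − 288·1 = 1)

17 1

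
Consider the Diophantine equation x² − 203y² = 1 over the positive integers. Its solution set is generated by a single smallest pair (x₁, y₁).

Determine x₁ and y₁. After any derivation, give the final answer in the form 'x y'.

57 4

√203 = [14; 4,28, …], period ℓ=2 (even) → k=1
i=0: a=14 ⇒ p=14, q=1
i=1: a=4 ⇒ p=57, q=4
fundamental: x₁=57, y₁=4  (since 3249 − 203·16 = 1)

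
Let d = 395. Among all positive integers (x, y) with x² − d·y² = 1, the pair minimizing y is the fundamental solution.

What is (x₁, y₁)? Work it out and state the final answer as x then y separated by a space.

159 8

√395 = [19; 1,6,1,38, …], period ℓ=4 (even) → k=3
i=0: a=19 ⇒ p=19, q=1
…
i=2: a=6 ⇒ p=139, q=7
i=3: a=1 ⇒ p=159, q=8
fundamental: x₁=159, y₁=8  (since 25281 − 395·64 = 1)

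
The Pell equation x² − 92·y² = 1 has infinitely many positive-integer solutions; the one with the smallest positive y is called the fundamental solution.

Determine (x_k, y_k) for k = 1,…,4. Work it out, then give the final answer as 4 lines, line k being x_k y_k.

1151 120
2649601 276240
6099380351 635904360
14040770918401 1463851560480

[9; 1,1,2,4,2,1,1,18] for √92; ℓ=8 ⇒ convergent index 7
k=0  a_k=9  p_k/q_k = 9/1
…
k=6  a_k=1  p_k/q_k = 681/71
k=7  a_k=1  p_k/q_k = 1151/120
(x₁, y₁) = (1151, 120);  1151² − 92·120² = 1 ✓
(x_2, y_2) = (1151·1151 + 92·120·120, 1151·120 + 120·1151) = (2649601, 276240)
(x_3, y_3) = (1151·2649601 + 92·120·276240, 1151·276240 + 120·2649601) = (6099380351, 635904360)
(x_4, y_4) = (1151·6099380351 + 92·120·635904360, 1151·635904360 + 120·6099380351) = (14040770918401, 1463851560480)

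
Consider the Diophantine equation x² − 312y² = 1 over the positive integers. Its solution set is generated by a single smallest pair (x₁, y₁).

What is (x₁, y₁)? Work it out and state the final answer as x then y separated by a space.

√312 → a₀=17, period (1,1,1,34); ℓ=4 even so k=3
a_0=17:  p_0=17·1+0=17,  q_0=17·0+1=1
a_1=1:  p_1=1·17+1=18,  q_1=1·1+0=1
a_2=1:  p_2=1·18+17=35,  q_2=1·1+1=2
a_3=1:  p_3=1·35+18=53,  q_3=1·2+1=3
→ (53, 3).  Check: 53²=2809, 312·3²=2808, difference 1.

53 3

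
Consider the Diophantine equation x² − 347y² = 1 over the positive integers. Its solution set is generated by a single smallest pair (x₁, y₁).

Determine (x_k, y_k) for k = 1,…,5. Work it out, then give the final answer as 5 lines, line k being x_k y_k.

√347 → a₀=18, period (1,1,1,2,4,…,1,1,36); ℓ=14 even so k=13
i=0: a=18 ⇒ p=18, q=1
i=1: a=1 ⇒ p=19, q=1
…
i=3: a=1 ⇒ p=56, q=3
…
i=6: a=1 ⇒ p=801, q=43
i=7: a=17 ⇒ p=14269, q=766
i=8: a=1 ⇒ p=15070, q=809
…
i=11: a=1 ⇒ p=238717, q=12815
i=12: a=1 ⇒ p=402885, q=21628
i=13: a=1 ⇒ p=641602, q=34443
→ (641602, 34443).  Check: 641602²=411653126404, 347·34443²=411653126403, difference 1.
(641602+34443√347)^2 = 823306252807 + 44197395372√347
(641602+34443√347)^3 = 1056469876826312026 + 56714274530897445√347
(641602+34443√347)^4 = 1355666371822207590758497 + 72775983935101527618408√347
(641602+34443√347)^5 = 1739596510986687599414840072362 + 93386433689401306371520721787√347

641602 34443
823306252807 44197395372
1056469876826312026 56714274530897445
1355666371822207590758497 72775983935101527618408
1739596510986687599414840072362 93386433689401306371520721787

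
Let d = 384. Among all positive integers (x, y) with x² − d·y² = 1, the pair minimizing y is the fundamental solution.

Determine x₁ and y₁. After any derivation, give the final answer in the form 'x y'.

d=384: √d = [19; 1,1,2,9,2,1,1,38] (ℓ=8, even), read p_7/q_7
k=0  a_k=19  p_k/q_k = 19/1
…
k=2  a_k=1  p_k/q_k = 39/2
k=3  a_k=2  p_k/q_k = 98/5
…
k=5  a_k=2  p_k/q_k = 1940/99
k=6  a_k=1  p_k/q_k = 2861/146
k=7  a_k=1  p_k/q_k = 4801/245
(x₁, y₁) = (4801, 245);  4801² − 384·245² = 1 ✓

4801 245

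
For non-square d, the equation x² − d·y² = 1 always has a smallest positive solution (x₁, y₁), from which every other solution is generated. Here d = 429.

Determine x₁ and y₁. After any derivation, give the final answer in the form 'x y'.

1524095 73584

√429 → a₀=20, period (1,2,2,9,1,12,1,9,2,2,1,40); ℓ=12 even so k=11
step 0: (20, 1)  from 20·(1,0) + (0,1)
…
step 2: (62, 3)  from 2·(21,1) + (20,1)
step 3: (145, 7)  from 2·(62,3) + (21,1)
…
step 6: (19511, 942)  from 12·(1512,73) + (1367,66)
…
step 8: (208718, 10077)  from 9·(21023,1015) + (19511,942)
…
step 10: (1085636, 52415)  from 2·(438459,21169) + (208718,10077)
step 11: (1524095, 73584)  from 1·(1085636,52415) + (438459,21169)
→ (1524095, 73584).  Check: 1524095²=2322865569025, 429·73584²=2322865569024, difference 1.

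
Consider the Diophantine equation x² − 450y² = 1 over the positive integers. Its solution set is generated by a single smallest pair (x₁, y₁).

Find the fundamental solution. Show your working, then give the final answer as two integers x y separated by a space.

[21; 4,1,2,4,2,1,4,42] for √450; ℓ=8 ⇒ convergent index 7
step 0: (21, 1)  from 21·(1,0) + (0,1)
step 1: (85, 4)  from 4·(21,1) + (1,0)
step 2: (106, 5)  from 1·(85,4) + (21,1)
step 3: (297, 14)  from 2·(106,5) + (85,4)
step 4: (1294, 61)  from 4·(297,14) + (106,5)
…
step 6: (4179, 197)  from 1·(2885,136) + (1294,61)
step 7: (19601, 924)  from 4·(4179,197) + (2885,136)
→ (19601, 924).  Check: 19601²=384199201, 450·924²=384199200, difference 1.

19601 924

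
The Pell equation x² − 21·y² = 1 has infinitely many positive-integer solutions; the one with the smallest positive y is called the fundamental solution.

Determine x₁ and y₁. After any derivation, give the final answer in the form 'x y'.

[4; 1,1,2,1,1,8] for √21; ℓ=6 ⇒ convergent index 5
step 0: (4, 1)  from 4·(1,0) + (0,1)
step 1: (5, 1)  from 1·(4,1) + (1,0)
…
step 4: (32, 7)  from 1·(23,5) + (9,2)
step 5: (55, 12)  from 1·(32,7) + (23,5)
fundamental: x₁=55, y₁=12  (since 3025 − 21·144 = 1)

55 12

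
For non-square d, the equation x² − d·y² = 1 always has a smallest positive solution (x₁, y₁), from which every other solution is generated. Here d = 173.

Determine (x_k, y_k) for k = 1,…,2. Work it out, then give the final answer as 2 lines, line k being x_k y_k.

√173 = [13; 6,1,1,6,26, …], period ℓ=5 (odd) → k=9
a_0=13:  p_0=13·1+0=13,  q_0=13·0+1=1
…
a_6=6:  p_6=6·29239+1118=176552,  q_6=6·2223+85=13423
…
a_8=1:  p_8=1·205791+176552=382343,  q_8=1·15646+13423=29069
a_9=6:  p_9=6·382343+205791=2499849,  q_9=6·29069+15646=190060
fundamental: x₁=2499849, y₁=190060  (since 6249245022801 − 173·36122803600 = 1)
n=2: (2499849,190060)∘(2499849,190060) = (2499849·2499849+173·190060·190060, 2499849·190060+190060·2499849) = (12498490045601,950242601880)

2499849 190060
12498490045601 950242601880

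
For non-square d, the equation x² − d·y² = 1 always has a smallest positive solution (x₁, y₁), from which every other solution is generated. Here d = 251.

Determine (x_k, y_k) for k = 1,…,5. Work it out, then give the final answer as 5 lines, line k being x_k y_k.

[15; 1,5,2,1,2,…,5,1,30] for √251; ℓ=14 ⇒ convergent index 13
a_0=15:  p_0=15·1+0=15,  q_0=15·0+1=1
…
a_6=2:  p_6=2·808+301=1917,  q_6=2·51+19=121
…
a_8=2:  p_8=2·29563+1917=61043,  q_8=2·1866+121=3853
…
a_12=5:  p_12=5·577033+212692=3097857,  q_12=5·36422+13425=195535
a_13=1:  p_13=1·3097857+577033=3674890,  q_13=1·195535+36422=231957
→ (3674890, 231957).  Check: 3674890²=13504816512100, 251·231957²=13504816512099, difference 1.
(x_2, y_2) = (3674890·3674890 + 251·231957·231957, 3674890·231957 + 231957·3674890) = (27009633024199, 1704832919460)
(x_3, y_3) = (3674890·27009633024199 + 251·231957·1704832919460, 3674890·1704832919460 + 231957·27009633024199) = (198514860608593651330, 12530146894788486843)
(x_4, y_4) = (3674890·198514860608593651330 + 251·231957·12530146894788486843, 3674890·12530146894788486843 + 231957·198514860608593651330) = (1459040552203802437039183201, 92093823044376819996025080)
(x_5, y_5) = (3674890·1459040552203802437039183201 + 251·231957·92093823044376819996025080, 3674890·92093823044376819996025080 + 231957·1459040552203802437039183201) = (10723627069776264560841239313394450, 676869338735087333923490423995557)

3674890 231957
27009633024199 1704832919460
198514860608593651330 12530146894788486843
1459040552203802437039183201 92093823044376819996025080
10723627069776264560841239313394450 676869338735087333923490423995557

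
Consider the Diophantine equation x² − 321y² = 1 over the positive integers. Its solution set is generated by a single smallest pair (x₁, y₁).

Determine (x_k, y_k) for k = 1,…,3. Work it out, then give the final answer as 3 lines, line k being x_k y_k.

215 12
92449 5160
39752855 2218788

d=321: √d = [17; 1,10,1,34] (ℓ=4, even), read p_3/q_3
k=0  a_k=17  p_k/q_k = 17/1
…
k=2  a_k=10  p_k/q_k = 197/11
k=3  a_k=1  p_k/q_k = 215/12
fundamental: x₁=215, y₁=12  (since 46225 − 321·144 = 1)
n=2: (215,12)∘(215,12) = (215·215+321·12·12, 215·12+12·215) = (92449,5160)
n=3: (92449,5160)∘(215,12) = (215·92449+321·12·5160, 215·5160+12·92449) = (39752855,2218788)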